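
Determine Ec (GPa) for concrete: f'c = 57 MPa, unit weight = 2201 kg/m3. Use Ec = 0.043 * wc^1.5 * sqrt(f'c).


Ec = 0.043 * 2201^1.5 * sqrt(57) / 1000
= 33.52 GPa

33.52


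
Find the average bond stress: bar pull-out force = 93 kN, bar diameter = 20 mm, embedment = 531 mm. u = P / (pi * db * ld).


u = P / (pi * db * ld)
= 93 * 1000 / (pi * 20 * 531)
= 2.787 MPa

2.787


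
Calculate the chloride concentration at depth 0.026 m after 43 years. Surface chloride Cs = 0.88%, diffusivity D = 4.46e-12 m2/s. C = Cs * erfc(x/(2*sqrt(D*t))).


t_seconds = 43 * 365.25 * 24 * 3600 = 1356976800.0 s
arg = 0.026 / (2 * sqrt(4.46e-12 * 1356976800.0))
= 0.1671
erfc(0.1671) = 0.8132
C = 0.88 * 0.8132 = 0.7156%

0.7156


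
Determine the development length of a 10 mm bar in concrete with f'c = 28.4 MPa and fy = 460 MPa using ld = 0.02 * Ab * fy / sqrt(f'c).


Ab = pi * 10^2 / 4 = 78.54 mm2
ld = 0.02 * 78.54 * 460 / sqrt(28.4)
= 135.6 mm

135.6


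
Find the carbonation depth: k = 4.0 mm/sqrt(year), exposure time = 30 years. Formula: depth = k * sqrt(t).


depth = k * sqrt(t)
= 4.0 * sqrt(30)
= 21.91 mm

21.91


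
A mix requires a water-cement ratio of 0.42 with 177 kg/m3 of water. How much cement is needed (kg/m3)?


Cement = water / (w/c)
= 177 / 0.42
= 421.4 kg/m3

421.4


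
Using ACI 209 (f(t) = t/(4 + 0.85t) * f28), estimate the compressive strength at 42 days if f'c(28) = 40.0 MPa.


f(42) = 42 / (4 + 0.85 * 42) * 40.0
= 42 / 39.7 * 40.0
= 42.32 MPa

42.32


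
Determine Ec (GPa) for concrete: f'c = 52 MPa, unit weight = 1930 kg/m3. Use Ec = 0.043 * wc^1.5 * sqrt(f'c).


Ec = 0.043 * 1930^1.5 * sqrt(52) / 1000
= 26.29 GPa

26.29


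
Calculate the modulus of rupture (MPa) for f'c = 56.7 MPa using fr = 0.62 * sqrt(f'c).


fr = 0.62 * sqrt(56.7)
= 4.669 MPa

4.669


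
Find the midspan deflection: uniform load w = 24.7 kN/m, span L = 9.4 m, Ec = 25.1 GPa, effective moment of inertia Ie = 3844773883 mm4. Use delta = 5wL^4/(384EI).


Convert: L = 9.4 m = 9400 mm, Ec = 25.1 GPa = 25100 MPa
delta = 5 * 24.7 * 9400^4 / (384 * 25100 * 3844773883)
= 26.02 mm

26.02


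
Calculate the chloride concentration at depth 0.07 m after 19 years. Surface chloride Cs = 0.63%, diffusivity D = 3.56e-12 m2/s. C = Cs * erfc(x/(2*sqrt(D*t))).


t_seconds = 19 * 365.25 * 24 * 3600 = 599594400.0 s
arg = 0.07 / (2 * sqrt(3.56e-12 * 599594400.0))
= 0.7576
erfc(0.7576) = 0.284
C = 0.63 * 0.284 = 0.1789%

0.1789


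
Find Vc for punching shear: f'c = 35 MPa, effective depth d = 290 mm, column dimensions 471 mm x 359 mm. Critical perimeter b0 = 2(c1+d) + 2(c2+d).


b0 = 2*(471 + 290) + 2*(359 + 290) = 2820 mm
Vc = 0.33 * sqrt(35) * 2820 * 290 / 1000
= 1596.6 kN

1596.6


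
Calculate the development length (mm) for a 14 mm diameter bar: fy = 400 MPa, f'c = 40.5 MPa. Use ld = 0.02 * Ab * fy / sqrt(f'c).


Ab = pi * 14^2 / 4 = 153.938 mm2
ld = 0.02 * 153.938 * 400 / sqrt(40.5)
= 193.5 mm

193.5


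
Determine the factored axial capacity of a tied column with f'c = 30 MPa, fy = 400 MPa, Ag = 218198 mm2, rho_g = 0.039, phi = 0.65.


Ast = rho * Ag = 0.039 * 218198 = 8509.722 mm2
phi*Pn = 0.65 * 0.80 * (0.85 * 30 * (218198 - 8509.722) + 400 * 8509.722) / 1000
= 4550.49 kN

4550.49


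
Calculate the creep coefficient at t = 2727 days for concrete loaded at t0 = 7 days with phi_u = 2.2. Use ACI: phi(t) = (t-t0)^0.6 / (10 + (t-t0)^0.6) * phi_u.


dt = 2727 - 7 = 2720
phi = 2720^0.6 / (10 + 2720^0.6) * 2.2
= 2.024

2.024


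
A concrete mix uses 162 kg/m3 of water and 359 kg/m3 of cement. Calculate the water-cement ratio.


w/c = water / cement
w/c = 162 / 359 = 0.451

0.451


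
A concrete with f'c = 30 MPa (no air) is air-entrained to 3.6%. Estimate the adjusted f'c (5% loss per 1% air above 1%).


Strength loss = (3.6 - 1) * 5 = 13.0%
f'c = 30 * (1 - 13.0/100)
= 26.1 MPa

26.1


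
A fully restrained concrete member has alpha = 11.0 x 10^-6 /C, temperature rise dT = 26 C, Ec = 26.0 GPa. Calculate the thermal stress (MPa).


sigma = alpha * dT * Ec
= 11.0e-6 * 26 * 26.0 * 1000
= 7.436 MPa

7.436


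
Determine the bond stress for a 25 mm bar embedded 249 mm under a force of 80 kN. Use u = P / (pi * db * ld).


u = P / (pi * db * ld)
= 80 * 1000 / (pi * 25 * 249)
= 4.091 MPa

4.091


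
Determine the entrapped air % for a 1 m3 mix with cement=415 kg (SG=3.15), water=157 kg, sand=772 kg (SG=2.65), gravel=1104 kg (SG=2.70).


Vol cement = 415 / (3.15 * 1000) = 0.131746 m3
Vol water = 157 / 1000 = 0.157 m3
Vol sand = 772 / (2.65 * 1000) = 0.291321 m3
Vol gravel = 1104 / (2.70 * 1000) = 0.408889 m3
Total solid + water volume = 0.988956 m3
Air = (1 - 0.988956) * 100 = 1.1%

1.1


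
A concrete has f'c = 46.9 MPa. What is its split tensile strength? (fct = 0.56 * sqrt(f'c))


fct = 0.56 * sqrt(46.9)
= 0.56 * 6.848
= 3.835 MPa

3.835


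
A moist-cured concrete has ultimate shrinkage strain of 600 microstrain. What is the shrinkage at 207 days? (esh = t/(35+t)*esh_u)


esh(207) = 207 / (35 + 207) * 600
= 207 / 242 * 600
= 513.2 microstrain

513.2


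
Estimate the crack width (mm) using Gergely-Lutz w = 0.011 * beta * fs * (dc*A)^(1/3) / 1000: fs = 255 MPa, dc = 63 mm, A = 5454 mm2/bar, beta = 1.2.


w = 0.011 * beta * fs * (dc * A)^(1/3) / 1000
= 0.011 * 1.2 * 255 * (63 * 5454)^(1/3) / 1000
= 0.236 mm

0.236


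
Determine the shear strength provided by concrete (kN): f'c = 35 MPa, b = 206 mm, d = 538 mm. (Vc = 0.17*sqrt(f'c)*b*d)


Vc = 0.17 * sqrt(35) * 206 * 538 / 1000
= 111.46 kN

111.46


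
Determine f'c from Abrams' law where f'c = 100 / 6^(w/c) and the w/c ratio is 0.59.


f'c = 100 / 6^0.59
= 100 / 2.878
= 34.74 MPa

34.74


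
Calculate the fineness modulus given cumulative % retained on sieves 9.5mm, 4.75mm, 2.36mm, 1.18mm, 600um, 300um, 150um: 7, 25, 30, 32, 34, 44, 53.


FM = sum(cumulative % retained) / 100
= 225 / 100
= 2.25

2.25


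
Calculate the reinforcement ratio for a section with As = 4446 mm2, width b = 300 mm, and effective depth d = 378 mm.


rho = As / (b * d)
= 4446 / (300 * 378)
= 0.0392

0.0392


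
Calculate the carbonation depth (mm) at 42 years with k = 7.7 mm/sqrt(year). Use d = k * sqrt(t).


depth = k * sqrt(t)
= 7.7 * sqrt(42)
= 49.9 mm

49.9


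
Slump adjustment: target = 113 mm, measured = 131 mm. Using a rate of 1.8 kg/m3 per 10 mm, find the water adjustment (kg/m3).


Difference = 113 - 131 = -18 mm
Water adjustment = -18 * 1.8 / 10 = -3.2 kg/m3

-3.2


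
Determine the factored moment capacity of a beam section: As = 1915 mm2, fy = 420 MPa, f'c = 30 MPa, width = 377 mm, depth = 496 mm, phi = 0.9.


a = As * fy / (0.85 * f'c * b)
= 1915 * 420 / (0.85 * 30 * 377)
= 83.6636 mm
Mn = As * fy * (d - a/2) / 10^6
= 365.2875 kN-m
phi*Mn = 0.9 * 365.2875 = 328.76 kN-m

328.76


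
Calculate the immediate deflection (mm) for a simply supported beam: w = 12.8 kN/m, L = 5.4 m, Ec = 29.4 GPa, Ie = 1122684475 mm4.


Convert: L = 5.4 m = 5400 mm, Ec = 29.4 GPa = 29400 MPa
delta = 5 * 12.8 * 5400^4 / (384 * 29400 * 1122684475)
= 4.29 mm

4.29


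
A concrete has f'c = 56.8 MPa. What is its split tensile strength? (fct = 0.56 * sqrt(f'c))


fct = 0.56 * sqrt(56.8)
= 0.56 * 7.537
= 4.22 MPa

4.22


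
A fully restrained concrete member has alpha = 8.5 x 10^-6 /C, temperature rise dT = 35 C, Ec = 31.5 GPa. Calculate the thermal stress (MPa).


sigma = alpha * dT * Ec
= 8.5e-6 * 35 * 31.5 * 1000
= 9.371 MPa

9.371


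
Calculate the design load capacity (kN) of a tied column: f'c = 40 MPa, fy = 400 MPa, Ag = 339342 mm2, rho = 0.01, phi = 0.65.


Ast = rho * Ag = 0.01 * 339342 = 3393.42 mm2
phi*Pn = 0.65 * 0.80 * (0.85 * 40 * (339342 - 3393.42) + 400 * 3393.42) / 1000
= 6645.4 kN

6645.4


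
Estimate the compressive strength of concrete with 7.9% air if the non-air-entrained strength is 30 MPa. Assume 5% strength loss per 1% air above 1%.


Strength loss = (7.9 - 1) * 5 = 34.5%
f'c = 30 * (1 - 34.5/100)
= 19.65 MPa

19.65


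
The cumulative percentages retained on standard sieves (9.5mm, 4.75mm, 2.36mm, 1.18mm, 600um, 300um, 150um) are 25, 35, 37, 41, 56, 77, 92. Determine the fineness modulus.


FM = sum(cumulative % retained) / 100
= 363 / 100
= 3.63

3.63


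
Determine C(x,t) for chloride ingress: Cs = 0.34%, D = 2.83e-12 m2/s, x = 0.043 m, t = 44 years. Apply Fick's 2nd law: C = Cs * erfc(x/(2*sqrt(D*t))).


t_seconds = 44 * 365.25 * 24 * 3600 = 1388534400.0 s
arg = 0.043 / (2 * sqrt(2.83e-12 * 1388534400.0))
= 0.343
erfc(0.343) = 0.6276
C = 0.34 * 0.6276 = 0.2134%

0.2134


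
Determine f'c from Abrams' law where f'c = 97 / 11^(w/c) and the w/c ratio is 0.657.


f'c = 97 / 11^0.657
= 97 / 4.833
= 20.07 MPa

20.07


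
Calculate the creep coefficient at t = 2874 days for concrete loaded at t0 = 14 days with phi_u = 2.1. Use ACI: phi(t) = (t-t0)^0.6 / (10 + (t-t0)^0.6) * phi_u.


dt = 2874 - 14 = 2860
phi = 2860^0.6 / (10 + 2860^0.6) * 2.1
= 1.937

1.937


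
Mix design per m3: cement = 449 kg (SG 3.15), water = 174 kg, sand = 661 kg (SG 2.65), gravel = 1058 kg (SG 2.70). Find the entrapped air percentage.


Vol cement = 449 / (3.15 * 1000) = 0.14254 m3
Vol water = 174 / 1000 = 0.174 m3
Vol sand = 661 / (2.65 * 1000) = 0.249434 m3
Vol gravel = 1058 / (2.70 * 1000) = 0.391852 m3
Total solid + water volume = 0.957825 m3
Air = (1 - 0.957825) * 100 = 4.22%

4.22


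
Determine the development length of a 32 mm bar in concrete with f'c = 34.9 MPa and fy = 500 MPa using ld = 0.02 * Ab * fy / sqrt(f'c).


Ab = pi * 32^2 / 4 = 804.248 mm2
ld = 0.02 * 804.248 * 500 / sqrt(34.9)
= 1361.4 mm

1361.4


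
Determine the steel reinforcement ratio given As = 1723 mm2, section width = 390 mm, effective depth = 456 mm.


rho = As / (b * d)
= 1723 / (390 * 456)
= 0.0097

0.0097


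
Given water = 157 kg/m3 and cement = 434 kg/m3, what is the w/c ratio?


w/c = water / cement
w/c = 157 / 434 = 0.362

0.362


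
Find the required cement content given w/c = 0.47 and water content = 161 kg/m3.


Cement = water / (w/c)
= 161 / 0.47
= 342.6 kg/m3

342.6


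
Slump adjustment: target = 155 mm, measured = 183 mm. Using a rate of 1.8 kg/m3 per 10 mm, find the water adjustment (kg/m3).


Difference = 155 - 183 = -28 mm
Water adjustment = -28 * 1.8 / 10 = -5.0 kg/m3

-5.0


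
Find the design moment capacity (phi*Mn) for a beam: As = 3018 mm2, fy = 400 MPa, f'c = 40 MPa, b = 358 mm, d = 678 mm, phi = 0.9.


a = As * fy / (0.85 * f'c * b)
= 3018 * 400 / (0.85 * 40 * 358)
= 99.1784 mm
Mn = As * fy * (d - a/2) / 10^6
= 758.6175 kN-m
phi*Mn = 0.9 * 758.6175 = 682.76 kN-m

682.76


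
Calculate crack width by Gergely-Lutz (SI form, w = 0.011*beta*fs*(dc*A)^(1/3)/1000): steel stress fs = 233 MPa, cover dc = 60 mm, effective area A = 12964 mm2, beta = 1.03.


w = 0.011 * beta * fs * (dc * A)^(1/3) / 1000
= 0.011 * 1.03 * 233 * (60 * 12964)^(1/3) / 1000
= 0.243 mm

0.243


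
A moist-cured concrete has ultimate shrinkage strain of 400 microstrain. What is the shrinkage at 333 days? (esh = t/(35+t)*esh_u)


esh(333) = 333 / (35 + 333) * 400
= 333 / 368 * 400
= 362.0 microstrain

362.0


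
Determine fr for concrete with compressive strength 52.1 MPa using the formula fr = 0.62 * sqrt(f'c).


fr = 0.62 * sqrt(52.1)
= 4.475 MPa

4.475


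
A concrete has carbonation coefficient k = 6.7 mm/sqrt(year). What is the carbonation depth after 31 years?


depth = k * sqrt(t)
= 6.7 * sqrt(31)
= 37.3 mm

37.3


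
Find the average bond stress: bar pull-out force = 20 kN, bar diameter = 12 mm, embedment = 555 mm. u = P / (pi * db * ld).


u = P / (pi * db * ld)
= 20 * 1000 / (pi * 12 * 555)
= 0.956 MPa

0.956


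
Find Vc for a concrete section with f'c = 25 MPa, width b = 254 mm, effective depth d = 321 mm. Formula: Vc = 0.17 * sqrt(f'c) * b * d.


Vc = 0.17 * sqrt(25) * 254 * 321 / 1000
= 69.3 kN

69.3


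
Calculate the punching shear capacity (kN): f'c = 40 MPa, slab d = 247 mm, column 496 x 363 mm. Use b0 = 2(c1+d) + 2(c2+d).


b0 = 2*(496 + 247) + 2*(363 + 247) = 2706 mm
Vc = 0.33 * sqrt(40) * 2706 * 247 / 1000
= 1394.98 kN

1394.98


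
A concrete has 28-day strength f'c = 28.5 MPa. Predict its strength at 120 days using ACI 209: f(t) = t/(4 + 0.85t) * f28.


f(120) = 120 / (4 + 0.85 * 120) * 28.5
= 120 / 106.0 * 28.5
= 32.26 MPa

32.26


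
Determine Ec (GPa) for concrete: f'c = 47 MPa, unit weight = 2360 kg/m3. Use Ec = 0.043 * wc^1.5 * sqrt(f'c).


Ec = 0.043 * 2360^1.5 * sqrt(47) / 1000
= 33.8 GPa

33.8


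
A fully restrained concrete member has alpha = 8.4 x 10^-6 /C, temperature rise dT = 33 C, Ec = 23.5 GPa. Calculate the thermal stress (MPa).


sigma = alpha * dT * Ec
= 8.4e-6 * 33 * 23.5 * 1000
= 6.514 MPa

6.514


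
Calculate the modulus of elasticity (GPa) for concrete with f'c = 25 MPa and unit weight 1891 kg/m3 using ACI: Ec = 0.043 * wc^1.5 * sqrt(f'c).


Ec = 0.043 * 1891^1.5 * sqrt(25) / 1000
= 17.68 GPa

17.68


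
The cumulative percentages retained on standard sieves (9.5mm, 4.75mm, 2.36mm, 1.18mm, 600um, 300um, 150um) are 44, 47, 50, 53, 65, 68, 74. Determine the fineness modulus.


FM = sum(cumulative % retained) / 100
= 401 / 100
= 4.01

4.01


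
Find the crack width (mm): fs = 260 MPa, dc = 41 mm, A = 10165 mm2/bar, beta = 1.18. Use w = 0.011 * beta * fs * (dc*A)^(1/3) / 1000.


w = 0.011 * beta * fs * (dc * A)^(1/3) / 1000
= 0.011 * 1.18 * 260 * (41 * 10165)^(1/3) / 1000
= 0.252 mm

0.252


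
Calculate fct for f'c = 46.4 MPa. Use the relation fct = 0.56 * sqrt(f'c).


fct = 0.56 * sqrt(46.4)
= 0.56 * 6.812
= 3.815 MPa

3.815


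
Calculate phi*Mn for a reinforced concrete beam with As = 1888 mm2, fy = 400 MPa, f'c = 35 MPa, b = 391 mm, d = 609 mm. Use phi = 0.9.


a = As * fy / (0.85 * f'c * b)
= 1888 * 400 / (0.85 * 35 * 391)
= 64.923 mm
Mn = As * fy * (d - a/2) / 10^6
= 435.4019 kN-m
phi*Mn = 0.9 * 435.4019 = 391.86 kN-m

391.86


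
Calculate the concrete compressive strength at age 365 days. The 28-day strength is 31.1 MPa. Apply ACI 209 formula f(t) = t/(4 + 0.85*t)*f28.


f(365) = 365 / (4 + 0.85 * 365) * 31.1
= 365 / 314.25 * 31.1
= 36.12 MPa

36.12


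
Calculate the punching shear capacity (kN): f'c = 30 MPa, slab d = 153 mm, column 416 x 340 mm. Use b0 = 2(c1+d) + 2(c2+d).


b0 = 2*(416 + 153) + 2*(340 + 153) = 2124 mm
Vc = 0.33 * sqrt(30) * 2124 * 153 / 1000
= 587.38 kN

587.38


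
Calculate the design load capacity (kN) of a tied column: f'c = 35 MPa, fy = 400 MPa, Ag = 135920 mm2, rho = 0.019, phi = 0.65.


Ast = rho * Ag = 0.019 * 135920 = 2582.48 mm2
phi*Pn = 0.65 * 0.80 * (0.85 * 35 * (135920 - 2582.48) + 400 * 2582.48) / 1000
= 2599.89 kN

2599.89


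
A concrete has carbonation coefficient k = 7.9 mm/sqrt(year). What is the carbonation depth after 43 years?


depth = k * sqrt(t)
= 7.9 * sqrt(43)
= 51.8 mm

51.8


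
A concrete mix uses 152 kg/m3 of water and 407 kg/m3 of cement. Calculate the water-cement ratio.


w/c = water / cement
w/c = 152 / 407 = 0.373

0.373


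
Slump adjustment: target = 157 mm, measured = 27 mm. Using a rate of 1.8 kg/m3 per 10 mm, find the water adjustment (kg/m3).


Difference = 157 - 27 = 130 mm
Water adjustment = 130 * 1.8 / 10 = 23.4 kg/m3

23.4


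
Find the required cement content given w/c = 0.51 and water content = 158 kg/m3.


Cement = water / (w/c)
= 158 / 0.51
= 309.8 kg/m3

309.8


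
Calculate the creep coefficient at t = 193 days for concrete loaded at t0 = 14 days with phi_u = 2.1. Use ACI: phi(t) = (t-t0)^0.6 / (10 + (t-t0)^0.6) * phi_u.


dt = 193 - 14 = 179
phi = 179^0.6 / (10 + 179^0.6) * 2.1
= 1.453

1.453


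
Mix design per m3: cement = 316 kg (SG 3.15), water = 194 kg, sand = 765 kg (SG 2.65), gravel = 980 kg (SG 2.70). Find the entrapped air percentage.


Vol cement = 316 / (3.15 * 1000) = 0.100317 m3
Vol water = 194 / 1000 = 0.194 m3
Vol sand = 765 / (2.65 * 1000) = 0.288679 m3
Vol gravel = 980 / (2.70 * 1000) = 0.362963 m3
Total solid + water volume = 0.94596 m3
Air = (1 - 0.94596) * 100 = 5.4%

5.4


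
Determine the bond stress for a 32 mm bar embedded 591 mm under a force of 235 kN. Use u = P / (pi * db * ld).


u = P / (pi * db * ld)
= 235 * 1000 / (pi * 32 * 591)
= 3.955 MPa

3.955


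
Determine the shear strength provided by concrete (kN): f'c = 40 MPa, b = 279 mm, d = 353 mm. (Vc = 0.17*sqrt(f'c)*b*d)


Vc = 0.17 * sqrt(40) * 279 * 353 / 1000
= 105.89 kN

105.89


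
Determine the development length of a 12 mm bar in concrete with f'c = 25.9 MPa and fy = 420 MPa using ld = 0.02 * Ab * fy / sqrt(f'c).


Ab = pi * 12^2 / 4 = 113.097 mm2
ld = 0.02 * 113.097 * 420 / sqrt(25.9)
= 186.7 mm

186.7


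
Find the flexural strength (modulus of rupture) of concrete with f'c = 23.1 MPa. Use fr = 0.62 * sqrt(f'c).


fr = 0.62 * sqrt(23.1)
= 2.98 MPa

2.98


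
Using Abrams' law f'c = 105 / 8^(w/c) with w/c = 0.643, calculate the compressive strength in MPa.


f'c = 105 / 8^0.643
= 105 / 3.808
= 27.57 MPa

27.57


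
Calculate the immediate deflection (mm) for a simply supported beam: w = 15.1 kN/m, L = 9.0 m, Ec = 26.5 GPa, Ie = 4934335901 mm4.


Convert: L = 9.0 m = 9000 mm, Ec = 26.5 GPa = 26500 MPa
delta = 5 * 15.1 * 9000^4 / (384 * 26500 * 4934335901)
= 9.87 mm

9.87


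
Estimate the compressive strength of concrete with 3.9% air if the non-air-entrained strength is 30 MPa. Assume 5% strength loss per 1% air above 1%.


Strength loss = (3.9 - 1) * 5 = 14.5%
f'c = 30 * (1 - 14.5/100)
= 25.65 MPa

25.65


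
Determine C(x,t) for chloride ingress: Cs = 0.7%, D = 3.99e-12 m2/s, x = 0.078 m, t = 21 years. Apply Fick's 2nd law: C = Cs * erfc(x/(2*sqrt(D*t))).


t_seconds = 21 * 365.25 * 24 * 3600 = 662709600.0 s
arg = 0.078 / (2 * sqrt(3.99e-12 * 662709600.0))
= 0.7584
erfc(0.7584) = 0.2835
C = 0.7 * 0.2835 = 0.1984%

0.1984


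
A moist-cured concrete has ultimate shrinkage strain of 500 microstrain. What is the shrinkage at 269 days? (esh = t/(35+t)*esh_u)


esh(269) = 269 / (35 + 269) * 500
= 269 / 304 * 500
= 442.4 microstrain

442.4


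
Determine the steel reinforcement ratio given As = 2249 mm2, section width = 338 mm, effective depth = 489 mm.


rho = As / (b * d)
= 2249 / (338 * 489)
= 0.0136

0.0136


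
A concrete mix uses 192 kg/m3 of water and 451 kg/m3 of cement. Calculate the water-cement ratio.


w/c = water / cement
w/c = 192 / 451 = 0.426

0.426


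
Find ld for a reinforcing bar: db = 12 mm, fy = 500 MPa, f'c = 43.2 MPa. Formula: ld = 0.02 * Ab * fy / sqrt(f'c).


Ab = pi * 12^2 / 4 = 113.097 mm2
ld = 0.02 * 113.097 * 500 / sqrt(43.2)
= 172.1 mm

172.1


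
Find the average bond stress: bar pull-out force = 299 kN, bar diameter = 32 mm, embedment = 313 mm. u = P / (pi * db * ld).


u = P / (pi * db * ld)
= 299 * 1000 / (pi * 32 * 313)
= 9.502 MPa

9.502


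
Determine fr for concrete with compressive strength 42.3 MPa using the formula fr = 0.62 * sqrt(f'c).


fr = 0.62 * sqrt(42.3)
= 4.032 MPa

4.032


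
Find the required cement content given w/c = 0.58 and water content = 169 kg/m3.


Cement = water / (w/c)
= 169 / 0.58
= 291.4 kg/m3

291.4


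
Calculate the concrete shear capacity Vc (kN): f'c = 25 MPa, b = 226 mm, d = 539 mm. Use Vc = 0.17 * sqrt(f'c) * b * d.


Vc = 0.17 * sqrt(25) * 226 * 539 / 1000
= 103.54 kN

103.54


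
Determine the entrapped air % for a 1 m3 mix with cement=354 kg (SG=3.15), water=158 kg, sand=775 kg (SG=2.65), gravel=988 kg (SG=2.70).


Vol cement = 354 / (3.15 * 1000) = 0.112381 m3
Vol water = 158 / 1000 = 0.158 m3
Vol sand = 775 / (2.65 * 1000) = 0.292453 m3
Vol gravel = 988 / (2.70 * 1000) = 0.365926 m3
Total solid + water volume = 0.92876 m3
Air = (1 - 0.92876) * 100 = 7.12%

7.12


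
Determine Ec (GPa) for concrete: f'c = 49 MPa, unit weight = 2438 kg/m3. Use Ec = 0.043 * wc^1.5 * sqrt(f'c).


Ec = 0.043 * 2438^1.5 * sqrt(49) / 1000
= 36.23 GPa

36.23


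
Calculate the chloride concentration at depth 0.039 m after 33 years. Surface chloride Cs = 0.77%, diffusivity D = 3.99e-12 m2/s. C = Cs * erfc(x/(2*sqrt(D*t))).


t_seconds = 33 * 365.25 * 24 * 3600 = 1041400800.0 s
arg = 0.039 / (2 * sqrt(3.99e-12 * 1041400800.0))
= 0.3025
erfc(0.3025) = 0.6688
C = 0.77 * 0.6688 = 0.515%

0.515


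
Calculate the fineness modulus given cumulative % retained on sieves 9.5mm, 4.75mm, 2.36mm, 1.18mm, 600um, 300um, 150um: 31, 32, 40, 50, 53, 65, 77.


FM = sum(cumulative % retained) / 100
= 348 / 100
= 3.48

3.48


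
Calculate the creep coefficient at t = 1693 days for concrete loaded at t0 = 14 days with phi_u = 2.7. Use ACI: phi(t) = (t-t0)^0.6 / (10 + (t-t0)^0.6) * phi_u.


dt = 1693 - 14 = 1679
phi = 1679^0.6 / (10 + 1679^0.6) * 2.7
= 2.419

2.419


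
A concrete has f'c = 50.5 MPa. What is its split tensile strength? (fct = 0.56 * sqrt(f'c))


fct = 0.56 * sqrt(50.5)
= 0.56 * 7.106
= 3.98 MPa

3.98


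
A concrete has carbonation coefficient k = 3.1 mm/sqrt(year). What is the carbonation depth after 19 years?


depth = k * sqrt(t)
= 3.1 * sqrt(19)
= 13.51 mm

13.51


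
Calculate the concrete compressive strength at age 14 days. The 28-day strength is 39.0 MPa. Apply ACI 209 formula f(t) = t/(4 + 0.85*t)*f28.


f(14) = 14 / (4 + 0.85 * 14) * 39.0
= 14 / 15.9 * 39.0
= 34.34 MPa

34.34


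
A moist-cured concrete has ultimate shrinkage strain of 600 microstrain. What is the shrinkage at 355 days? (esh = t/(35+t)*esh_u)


esh(355) = 355 / (35 + 355) * 600
= 355 / 390 * 600
= 546.2 microstrain

546.2


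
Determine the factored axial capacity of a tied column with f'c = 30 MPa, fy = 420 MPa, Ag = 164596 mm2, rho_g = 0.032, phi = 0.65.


Ast = rho * Ag = 0.032 * 164596 = 5267.072 mm2
phi*Pn = 0.65 * 0.80 * (0.85 * 30 * (164596 - 5267.072) + 420 * 5267.072) / 1000
= 3263.03 kN

3263.03


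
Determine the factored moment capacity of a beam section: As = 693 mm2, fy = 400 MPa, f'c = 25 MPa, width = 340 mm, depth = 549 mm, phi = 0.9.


a = As * fy / (0.85 * f'c * b)
= 693 * 400 / (0.85 * 25 * 340)
= 38.3668 mm
Mn = As * fy * (d - a/2) / 10^6
= 146.8652 kN-m
phi*Mn = 0.9 * 146.8652 = 132.18 kN-m

132.18


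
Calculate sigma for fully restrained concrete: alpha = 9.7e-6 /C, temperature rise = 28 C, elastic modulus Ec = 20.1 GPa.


sigma = alpha * dT * Ec
= 9.7e-6 * 28 * 20.1 * 1000
= 5.459 MPa

5.459


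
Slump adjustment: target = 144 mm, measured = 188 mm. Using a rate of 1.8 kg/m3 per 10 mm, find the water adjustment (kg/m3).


Difference = 144 - 188 = -44 mm
Water adjustment = -44 * 1.8 / 10 = -7.9 kg/m3

-7.9


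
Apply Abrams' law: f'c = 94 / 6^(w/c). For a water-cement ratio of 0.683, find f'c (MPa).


f'c = 94 / 6^0.683
= 94 / 3.4
= 27.65 MPa

27.65


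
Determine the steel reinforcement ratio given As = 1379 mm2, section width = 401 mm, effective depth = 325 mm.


rho = As / (b * d)
= 1379 / (401 * 325)
= 0.0106

0.0106


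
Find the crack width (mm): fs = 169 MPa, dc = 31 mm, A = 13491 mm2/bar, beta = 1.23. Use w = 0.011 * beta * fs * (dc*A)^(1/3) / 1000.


w = 0.011 * beta * fs * (dc * A)^(1/3) / 1000
= 0.011 * 1.23 * 169 * (31 * 13491)^(1/3) / 1000
= 0.171 mm

0.171


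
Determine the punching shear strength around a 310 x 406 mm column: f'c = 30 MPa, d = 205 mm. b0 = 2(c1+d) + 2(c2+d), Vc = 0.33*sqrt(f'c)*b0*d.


b0 = 2*(310 + 205) + 2*(406 + 205) = 2252 mm
Vc = 0.33 * sqrt(30) * 2252 * 205 / 1000
= 834.44 kN

834.44


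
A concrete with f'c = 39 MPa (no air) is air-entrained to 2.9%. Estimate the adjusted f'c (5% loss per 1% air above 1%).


Strength loss = (2.9 - 1) * 5 = 9.5%
f'c = 39 * (1 - 9.5/100)
= 35.3 MPa

35.3


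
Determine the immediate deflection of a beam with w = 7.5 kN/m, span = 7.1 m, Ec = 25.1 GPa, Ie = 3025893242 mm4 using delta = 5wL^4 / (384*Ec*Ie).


Convert: L = 7.1 m = 7100 mm, Ec = 25.1 GPa = 25100 MPa
delta = 5 * 7.5 * 7100^4 / (384 * 25100 * 3025893242)
= 3.27 mm

3.27


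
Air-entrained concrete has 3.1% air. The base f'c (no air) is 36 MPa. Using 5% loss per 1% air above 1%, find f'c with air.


Strength loss = (3.1 - 1) * 5 = 10.5%
f'c = 36 * (1 - 10.5/100)
= 32.22 MPa

32.22


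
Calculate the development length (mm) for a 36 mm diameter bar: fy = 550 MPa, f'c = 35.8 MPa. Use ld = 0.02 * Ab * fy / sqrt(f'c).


Ab = pi * 36^2 / 4 = 1017.876 mm2
ld = 0.02 * 1017.876 * 550 / sqrt(35.8)
= 1871.3 mm

1871.3


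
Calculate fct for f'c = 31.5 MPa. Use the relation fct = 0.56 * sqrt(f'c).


fct = 0.56 * sqrt(31.5)
= 0.56 * 5.612
= 3.143 MPa

3.143


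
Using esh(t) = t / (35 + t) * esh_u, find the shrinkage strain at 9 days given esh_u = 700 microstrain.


esh(9) = 9 / (35 + 9) * 700
= 9 / 44 * 700
= 143.2 microstrain

143.2


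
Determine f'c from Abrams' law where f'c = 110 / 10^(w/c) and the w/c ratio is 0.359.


f'c = 110 / 10^0.359
= 110 / 2.286
= 48.13 MPa

48.13


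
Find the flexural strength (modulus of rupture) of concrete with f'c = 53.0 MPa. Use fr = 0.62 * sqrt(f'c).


fr = 0.62 * sqrt(53.0)
= 4.514 MPa

4.514


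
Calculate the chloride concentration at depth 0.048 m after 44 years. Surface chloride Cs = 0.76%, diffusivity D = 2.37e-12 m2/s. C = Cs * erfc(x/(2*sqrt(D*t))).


t_seconds = 44 * 365.25 * 24 * 3600 = 1388534400.0 s
arg = 0.048 / (2 * sqrt(2.37e-12 * 1388534400.0))
= 0.4184
erfc(0.4184) = 0.5541
C = 0.76 * 0.5541 = 0.4211%

0.4211


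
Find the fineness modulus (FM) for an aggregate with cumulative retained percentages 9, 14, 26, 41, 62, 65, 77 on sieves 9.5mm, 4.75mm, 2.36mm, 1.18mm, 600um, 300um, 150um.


FM = sum(cumulative % retained) / 100
= 294 / 100
= 2.94

2.94


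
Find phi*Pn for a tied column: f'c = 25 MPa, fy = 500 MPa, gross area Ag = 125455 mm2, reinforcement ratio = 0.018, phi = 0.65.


Ast = rho * Ag = 0.018 * 125455 = 2258.19 mm2
phi*Pn = 0.65 * 0.80 * (0.85 * 25 * (125455 - 2258.19) + 500 * 2258.19) / 1000
= 1948.45 kN

1948.45


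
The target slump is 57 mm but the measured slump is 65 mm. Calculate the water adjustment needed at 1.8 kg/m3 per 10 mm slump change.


Difference = 57 - 65 = -8 mm
Water adjustment = -8 * 1.8 / 10 = -1.4 kg/m3

-1.4


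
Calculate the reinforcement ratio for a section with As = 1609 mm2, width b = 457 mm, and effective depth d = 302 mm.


rho = As / (b * d)
= 1609 / (457 * 302)
= 0.0117

0.0117


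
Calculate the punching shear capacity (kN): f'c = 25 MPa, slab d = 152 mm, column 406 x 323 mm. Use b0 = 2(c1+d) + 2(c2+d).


b0 = 2*(406 + 152) + 2*(323 + 152) = 2066 mm
Vc = 0.33 * sqrt(25) * 2066 * 152 / 1000
= 518.15 kN

518.15


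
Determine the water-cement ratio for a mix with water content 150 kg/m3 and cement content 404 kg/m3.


w/c = water / cement
w/c = 150 / 404 = 0.371

0.371


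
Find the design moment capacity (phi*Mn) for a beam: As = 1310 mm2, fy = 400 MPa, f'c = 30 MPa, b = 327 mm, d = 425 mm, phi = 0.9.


a = As * fy / (0.85 * f'c * b)
= 1310 * 400 / (0.85 * 30 * 327)
= 62.841 mm
Mn = As * fy * (d - a/2) / 10^6
= 206.2356 kN-m
phi*Mn = 0.9 * 206.2356 = 185.61 kN-m

185.61


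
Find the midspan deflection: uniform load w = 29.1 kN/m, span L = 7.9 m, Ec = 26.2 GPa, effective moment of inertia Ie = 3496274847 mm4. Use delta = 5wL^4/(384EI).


Convert: L = 7.9 m = 7900 mm, Ec = 26.2 GPa = 26200 MPa
delta = 5 * 29.1 * 7900^4 / (384 * 26200 * 3496274847)
= 16.11 mm

16.11


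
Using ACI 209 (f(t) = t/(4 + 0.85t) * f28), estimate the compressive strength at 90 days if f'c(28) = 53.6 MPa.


f(90) = 90 / (4 + 0.85 * 90) * 53.6
= 90 / 80.5 * 53.6
= 59.93 MPa

59.93


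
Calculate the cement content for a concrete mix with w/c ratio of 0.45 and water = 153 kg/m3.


Cement = water / (w/c)
= 153 / 0.45
= 340.0 kg/m3

340.0


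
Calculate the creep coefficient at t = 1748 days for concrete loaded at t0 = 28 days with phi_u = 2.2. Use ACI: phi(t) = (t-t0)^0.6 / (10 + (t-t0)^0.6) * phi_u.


dt = 1748 - 28 = 1720
phi = 1720^0.6 / (10 + 1720^0.6) * 2.2
= 1.974

1.974


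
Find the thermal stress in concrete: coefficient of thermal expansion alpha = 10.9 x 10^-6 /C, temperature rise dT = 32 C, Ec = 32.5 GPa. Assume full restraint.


sigma = alpha * dT * Ec
= 10.9e-6 * 32 * 32.5 * 1000
= 11.336 MPa

11.336


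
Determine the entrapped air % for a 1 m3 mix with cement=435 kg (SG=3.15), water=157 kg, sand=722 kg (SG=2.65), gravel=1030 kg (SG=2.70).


Vol cement = 435 / (3.15 * 1000) = 0.138095 m3
Vol water = 157 / 1000 = 0.157 m3
Vol sand = 722 / (2.65 * 1000) = 0.272453 m3
Vol gravel = 1030 / (2.70 * 1000) = 0.381481 m3
Total solid + water volume = 0.94903 m3
Air = (1 - 0.94903) * 100 = 5.1%

5.1


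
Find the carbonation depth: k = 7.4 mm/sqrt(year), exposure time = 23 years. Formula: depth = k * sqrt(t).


depth = k * sqrt(t)
= 7.4 * sqrt(23)
= 35.49 mm

35.49


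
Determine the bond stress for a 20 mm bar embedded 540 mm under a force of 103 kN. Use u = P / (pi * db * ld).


u = P / (pi * db * ld)
= 103 * 1000 / (pi * 20 * 540)
= 3.036 MPa

3.036


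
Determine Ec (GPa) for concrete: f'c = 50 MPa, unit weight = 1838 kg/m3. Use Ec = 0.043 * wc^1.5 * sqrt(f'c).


Ec = 0.043 * 1838^1.5 * sqrt(50) / 1000
= 23.96 GPa

23.96


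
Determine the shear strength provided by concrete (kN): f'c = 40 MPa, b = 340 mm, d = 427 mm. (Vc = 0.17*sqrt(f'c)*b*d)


Vc = 0.17 * sqrt(40) * 340 * 427 / 1000
= 156.09 kN

156.09


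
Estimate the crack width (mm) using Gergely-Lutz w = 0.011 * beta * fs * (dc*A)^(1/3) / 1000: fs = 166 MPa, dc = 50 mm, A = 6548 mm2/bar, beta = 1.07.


w = 0.011 * beta * fs * (dc * A)^(1/3) / 1000
= 0.011 * 1.07 * 166 * (50 * 6548)^(1/3) / 1000
= 0.135 mm

0.135


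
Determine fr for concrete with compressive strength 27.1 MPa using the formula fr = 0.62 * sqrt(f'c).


fr = 0.62 * sqrt(27.1)
= 3.228 MPa

3.228


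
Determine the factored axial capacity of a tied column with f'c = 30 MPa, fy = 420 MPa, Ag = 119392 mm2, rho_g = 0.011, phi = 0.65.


Ast = rho * Ag = 0.011 * 119392 = 1313.312 mm2
phi*Pn = 0.65 * 0.80 * (0.85 * 30 * (119392 - 1313.312) + 420 * 1313.312) / 1000
= 1852.55 kN

1852.55


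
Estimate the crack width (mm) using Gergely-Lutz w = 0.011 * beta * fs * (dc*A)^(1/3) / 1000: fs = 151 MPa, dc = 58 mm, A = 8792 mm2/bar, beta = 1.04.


w = 0.011 * beta * fs * (dc * A)^(1/3) / 1000
= 0.011 * 1.04 * 151 * (58 * 8792)^(1/3) / 1000
= 0.138 mm

0.138


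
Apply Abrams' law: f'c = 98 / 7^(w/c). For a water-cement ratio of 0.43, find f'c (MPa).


f'c = 98 / 7^0.43
= 98 / 2.309
= 42.45 MPa

42.45


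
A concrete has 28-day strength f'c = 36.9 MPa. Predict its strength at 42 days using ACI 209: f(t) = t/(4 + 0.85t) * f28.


f(42) = 42 / (4 + 0.85 * 42) * 36.9
= 42 / 39.7 * 36.9
= 39.04 MPa

39.04


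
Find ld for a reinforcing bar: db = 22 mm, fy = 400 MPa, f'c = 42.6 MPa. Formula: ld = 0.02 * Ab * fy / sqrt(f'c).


Ab = pi * 22^2 / 4 = 380.133 mm2
ld = 0.02 * 380.133 * 400 / sqrt(42.6)
= 465.9 mm

465.9


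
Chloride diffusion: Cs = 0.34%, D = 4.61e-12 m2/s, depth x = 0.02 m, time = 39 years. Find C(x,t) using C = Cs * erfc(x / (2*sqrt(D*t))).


t_seconds = 39 * 365.25 * 24 * 3600 = 1230746400.0 s
arg = 0.02 / (2 * sqrt(4.61e-12 * 1230746400.0))
= 0.1328
erfc(0.1328) = 0.8511
C = 0.34 * 0.8511 = 0.2894%

0.2894


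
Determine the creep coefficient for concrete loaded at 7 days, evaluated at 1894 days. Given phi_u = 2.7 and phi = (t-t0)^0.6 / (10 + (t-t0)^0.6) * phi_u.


dt = 1894 - 7 = 1887
phi = 1887^0.6 / (10 + 1887^0.6) * 2.7
= 2.436

2.436


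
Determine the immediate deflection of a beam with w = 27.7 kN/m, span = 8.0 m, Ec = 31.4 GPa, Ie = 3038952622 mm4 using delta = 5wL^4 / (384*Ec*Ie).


Convert: L = 8.0 m = 8000 mm, Ec = 31.4 GPa = 31400 MPa
delta = 5 * 27.7 * 8000^4 / (384 * 31400 * 3038952622)
= 15.48 mm

15.48


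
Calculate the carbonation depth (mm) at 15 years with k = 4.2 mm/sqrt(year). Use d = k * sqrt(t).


depth = k * sqrt(t)
= 4.2 * sqrt(15)
= 16.27 mm

16.27


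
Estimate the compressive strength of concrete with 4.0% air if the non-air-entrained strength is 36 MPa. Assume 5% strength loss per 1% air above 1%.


Strength loss = (4.0 - 1) * 5 = 15.0%
f'c = 36 * (1 - 15.0/100)
= 30.6 MPa

30.6


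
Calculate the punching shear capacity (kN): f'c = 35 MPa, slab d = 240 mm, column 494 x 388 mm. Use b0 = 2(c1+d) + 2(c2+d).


b0 = 2*(494 + 240) + 2*(388 + 240) = 2724 mm
Vc = 0.33 * sqrt(35) * 2724 * 240 / 1000
= 1276.34 kN

1276.34


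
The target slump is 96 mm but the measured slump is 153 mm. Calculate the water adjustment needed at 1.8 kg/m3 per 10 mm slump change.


Difference = 96 - 153 = -57 mm
Water adjustment = -57 * 1.8 / 10 = -10.3 kg/m3

-10.3


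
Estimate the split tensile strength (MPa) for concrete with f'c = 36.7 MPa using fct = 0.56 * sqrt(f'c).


fct = 0.56 * sqrt(36.7)
= 0.56 * 6.058
= 3.393 MPa

3.393


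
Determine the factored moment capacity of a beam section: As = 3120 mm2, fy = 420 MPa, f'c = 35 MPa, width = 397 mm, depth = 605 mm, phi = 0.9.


a = As * fy / (0.85 * f'c * b)
= 3120 * 420 / (0.85 * 35 * 397)
= 110.9498 mm
Mn = As * fy * (d - a/2) / 10^6
= 720.0977 kN-m
phi*Mn = 0.9 * 720.0977 = 648.09 kN-m

648.09


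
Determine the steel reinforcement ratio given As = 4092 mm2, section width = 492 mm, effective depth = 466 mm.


rho = As / (b * d)
= 4092 / (492 * 466)
= 0.0178

0.0178


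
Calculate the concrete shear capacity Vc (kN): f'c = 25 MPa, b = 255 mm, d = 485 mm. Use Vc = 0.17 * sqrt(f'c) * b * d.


Vc = 0.17 * sqrt(25) * 255 * 485 / 1000
= 105.12 kN

105.12


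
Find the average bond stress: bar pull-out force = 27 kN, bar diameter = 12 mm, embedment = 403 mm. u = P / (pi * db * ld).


u = P / (pi * db * ld)
= 27 * 1000 / (pi * 12 * 403)
= 1.777 MPa

1.777


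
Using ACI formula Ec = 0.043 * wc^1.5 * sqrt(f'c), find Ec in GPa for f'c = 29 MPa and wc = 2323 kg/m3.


Ec = 0.043 * 2323^1.5 * sqrt(29) / 1000
= 25.93 GPa

25.93


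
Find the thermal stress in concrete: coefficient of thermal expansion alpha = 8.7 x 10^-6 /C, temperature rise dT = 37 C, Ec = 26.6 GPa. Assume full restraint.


sigma = alpha * dT * Ec
= 8.7e-6 * 37 * 26.6 * 1000
= 8.563 MPa

8.563


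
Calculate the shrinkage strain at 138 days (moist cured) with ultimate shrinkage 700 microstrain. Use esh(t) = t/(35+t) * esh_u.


esh(138) = 138 / (35 + 138) * 700
= 138 / 173 * 700
= 558.4 microstrain

558.4


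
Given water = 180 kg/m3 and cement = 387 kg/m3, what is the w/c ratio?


w/c = water / cement
w/c = 180 / 387 = 0.465

0.465


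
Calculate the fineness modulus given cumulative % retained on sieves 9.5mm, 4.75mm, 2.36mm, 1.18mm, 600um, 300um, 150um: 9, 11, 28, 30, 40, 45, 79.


FM = sum(cumulative % retained) / 100
= 242 / 100
= 2.42

2.42


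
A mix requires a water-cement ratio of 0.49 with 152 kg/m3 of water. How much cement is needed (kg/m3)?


Cement = water / (w/c)
= 152 / 0.49
= 310.2 kg/m3

310.2


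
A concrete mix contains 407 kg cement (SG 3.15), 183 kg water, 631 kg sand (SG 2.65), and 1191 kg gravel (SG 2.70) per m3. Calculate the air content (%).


Vol cement = 407 / (3.15 * 1000) = 0.129206 m3
Vol water = 183 / 1000 = 0.183 m3
Vol sand = 631 / (2.65 * 1000) = 0.238113 m3
Vol gravel = 1191 / (2.70 * 1000) = 0.441111 m3
Total solid + water volume = 0.991431 m3
Air = (1 - 0.991431) * 100 = 0.86%

0.86


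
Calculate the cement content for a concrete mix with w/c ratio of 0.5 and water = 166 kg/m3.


Cement = water / (w/c)
= 166 / 0.5
= 332.0 kg/m3

332.0


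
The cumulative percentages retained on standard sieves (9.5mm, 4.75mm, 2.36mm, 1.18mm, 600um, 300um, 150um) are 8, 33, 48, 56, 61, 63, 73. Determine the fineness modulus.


FM = sum(cumulative % retained) / 100
= 342 / 100
= 3.42

3.42


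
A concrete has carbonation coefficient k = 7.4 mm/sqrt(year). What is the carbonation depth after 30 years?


depth = k * sqrt(t)
= 7.4 * sqrt(30)
= 40.53 mm

40.53


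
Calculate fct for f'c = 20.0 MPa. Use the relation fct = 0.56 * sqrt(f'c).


fct = 0.56 * sqrt(20.0)
= 0.56 * 4.472
= 2.504 MPa

2.504


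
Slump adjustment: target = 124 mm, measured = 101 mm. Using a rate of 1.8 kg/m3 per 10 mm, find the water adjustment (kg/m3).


Difference = 124 - 101 = 23 mm
Water adjustment = 23 * 1.8 / 10 = 4.1 kg/m3

4.1


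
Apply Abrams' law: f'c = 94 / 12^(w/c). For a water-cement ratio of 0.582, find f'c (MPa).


f'c = 94 / 12^0.582
= 94 / 4.247
= 22.13 MPa

22.13


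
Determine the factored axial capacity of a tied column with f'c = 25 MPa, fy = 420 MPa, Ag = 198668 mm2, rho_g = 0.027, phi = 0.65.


Ast = rho * Ag = 0.027 * 198668 = 5364.036 mm2
phi*Pn = 0.65 * 0.80 * (0.85 * 25 * (198668 - 5364.036) + 420 * 5364.036) / 1000
= 3307.51 kN

3307.51


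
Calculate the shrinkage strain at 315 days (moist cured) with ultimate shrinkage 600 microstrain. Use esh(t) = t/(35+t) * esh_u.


esh(315) = 315 / (35 + 315) * 600
= 315 / 350 * 600
= 540.0 microstrain

540.0


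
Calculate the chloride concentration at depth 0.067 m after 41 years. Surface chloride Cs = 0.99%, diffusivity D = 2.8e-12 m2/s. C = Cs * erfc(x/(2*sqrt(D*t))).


t_seconds = 41 * 365.25 * 24 * 3600 = 1293861600.0 s
arg = 0.067 / (2 * sqrt(2.8e-12 * 1293861600.0))
= 0.5566
erfc(0.5566) = 0.4312
C = 0.99 * 0.4312 = 0.4269%

0.4269


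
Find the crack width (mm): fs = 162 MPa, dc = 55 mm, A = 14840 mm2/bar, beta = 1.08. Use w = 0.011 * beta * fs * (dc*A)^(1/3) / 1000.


w = 0.011 * beta * fs * (dc * A)^(1/3) / 1000
= 0.011 * 1.08 * 162 * (55 * 14840)^(1/3) / 1000
= 0.18 mm

0.18


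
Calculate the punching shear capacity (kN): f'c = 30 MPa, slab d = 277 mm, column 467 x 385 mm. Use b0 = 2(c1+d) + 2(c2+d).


b0 = 2*(467 + 277) + 2*(385 + 277) = 2812 mm
Vc = 0.33 * sqrt(30) * 2812 * 277 / 1000
= 1407.89 kN

1407.89


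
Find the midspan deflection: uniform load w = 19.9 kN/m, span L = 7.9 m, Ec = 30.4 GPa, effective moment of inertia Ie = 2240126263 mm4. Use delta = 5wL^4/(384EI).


Convert: L = 7.9 m = 7900 mm, Ec = 30.4 GPa = 30400 MPa
delta = 5 * 19.9 * 7900^4 / (384 * 30400 * 2240126263)
= 14.82 mm

14.82


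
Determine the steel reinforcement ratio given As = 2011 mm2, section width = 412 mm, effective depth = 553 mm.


rho = As / (b * d)
= 2011 / (412 * 553)
= 0.0088

0.0088


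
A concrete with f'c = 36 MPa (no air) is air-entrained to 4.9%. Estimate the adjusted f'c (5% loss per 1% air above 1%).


Strength loss = (4.9 - 1) * 5 = 19.5%
f'c = 36 * (1 - 19.5/100)
= 28.98 MPa

28.98


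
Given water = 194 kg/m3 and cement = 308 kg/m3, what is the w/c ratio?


w/c = water / cement
w/c = 194 / 308 = 0.63

0.63


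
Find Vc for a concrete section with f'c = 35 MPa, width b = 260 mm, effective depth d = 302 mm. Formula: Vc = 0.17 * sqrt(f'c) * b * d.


Vc = 0.17 * sqrt(35) * 260 * 302 / 1000
= 78.97 kN

78.97


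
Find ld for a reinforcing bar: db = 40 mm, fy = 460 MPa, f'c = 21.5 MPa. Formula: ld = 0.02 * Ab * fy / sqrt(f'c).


Ab = pi * 40^2 / 4 = 1256.637 mm2
ld = 0.02 * 1256.637 * 460 / sqrt(21.5)
= 2493.3 mm

2493.3


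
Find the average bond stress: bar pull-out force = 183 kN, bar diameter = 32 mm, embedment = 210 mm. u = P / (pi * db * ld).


u = P / (pi * db * ld)
= 183 * 1000 / (pi * 32 * 210)
= 8.668 MPa

8.668


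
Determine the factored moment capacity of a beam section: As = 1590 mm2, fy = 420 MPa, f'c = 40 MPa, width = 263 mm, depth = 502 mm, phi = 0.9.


a = As * fy / (0.85 * f'c * b)
= 1590 * 420 / (0.85 * 40 * 263)
= 74.6813 mm
Mn = As * fy * (d - a/2) / 10^6
= 310.2995 kN-m
phi*Mn = 0.9 * 310.2995 = 279.27 kN-m

279.27
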